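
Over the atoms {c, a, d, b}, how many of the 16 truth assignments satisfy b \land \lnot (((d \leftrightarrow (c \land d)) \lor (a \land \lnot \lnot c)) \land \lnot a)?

Initial set: {(b \land \lnot (((d \leftrightarrow (c \land d)) \lor (a \land \lnot \lnot c)) \land \lnot a))}.
(b \land \lnot (((d \leftrightarrow (c \land d)) \lor (a \land \lnot \lnot c)) \land \lnot a)): α-rule — add b, \lnot (((d \leftrightarrow (c \land d)) \lor (a \land \lnot \lnot c)) \land \lnot a).
\lnot (((d \leftrightarrow (c \land d)) \lor (a \land \lnot \lnot c)) \land \lnot a): β-rule — branch into \lnot ((d \leftrightarrow (c \land d)) \lor (a \land \lnot \lnot c))  //  \lnot \lnot a.
  branch 1 (add \lnot ((d \leftrightarrow (c \land d)) \lor (a \land \lnot \lnot c))):
    \lnot ((d \leftrightarrow (c \land d)) \lor (a \land \lnot \lnot c)): α-rule — add \lnot (d \leftrightarrow (c \land d)), \lnot (a \land \lnot \lnot c).
    \lnot (d \leftrightarrow (c \land d)): β-rule — branch into d, \lnot (c \land d)  //  \lnot d, (c \land d).
      branch 1.1 (add d, \lnot (c \land d)):
        \lnot (a \land \lnot \lnot c): β-rule — branch into \lnot a  //  \lnot \lnot \lnot c.
          branch 1.1.1 (add \lnot a):
            \lnot (c \land d): β-rule — branch into \lnot c  //  \lnot d.
              branch 1.1.1.1 (add \lnot c):
                ○ open, literals {a=F, b=T, c=F, d=T}.
              branch 1.1.1.2 (add \lnot d):
                × closes — contains both d and \lnot d.
          branch 1.1.2 (add \lnot \lnot \lnot c):
            \lnot \lnot \lnot c: drop double negation, giving \lnot c.
            \lnot (c \land d): β-rule — branch into \lnot c  //  \lnot d.
              branch 1.1.2.1 (add \lnot c):
                ○ open, literals {b=T, c=F, d=T}.
              branch 1.1.2.2 (add \lnot d):
                × closes — contains both d and \lnot d.
      branch 1.2 (add \lnot d, (c \land d)):
        (c \land d): α-rule — add c, d.
        × closes — contains both d and \lnot d.
  branch 2 (add \lnot \lnot a):
    ○ open, literals {a=T, b=T}.
3 branches closed, 3 open.
Each open branch fixes some atoms; the unmentioned ones are free. Counting distinct full assignments: branch {a=F, b=T, c=F, d=T} (none free) contributes 1 new; branch {b=T, c=F, d=T} (a) contributes 1 new; branch {a=T, b=T} (c, d) contributes 3 new. Total: 5.

5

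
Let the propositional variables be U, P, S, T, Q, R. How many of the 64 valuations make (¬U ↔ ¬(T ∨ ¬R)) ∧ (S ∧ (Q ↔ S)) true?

8

Initial set: {((¬U ↔ ¬(T ∨ ¬R)) ∧ (S ∧ (Q ↔ S)))}.
((¬U ↔ ¬(T ∨ ¬R)) ∧ (S ∧ (Q ↔ S))): α-rule — add (¬U ↔ ¬(T ∨ ¬R)), (S ∧ (Q ↔ S)).
(S ∧ (Q ↔ S)): α-rule — add S, (Q ↔ S).
(¬U ↔ ¬(T ∨ ¬R)): β-rule — branch into ¬U, ¬(T ∨ ¬R)  //  ¬¬U, ¬¬(T ∨ ¬R).
  branch 1 (add ¬U, ¬(T ∨ ¬R)):
    ¬(T ∨ ¬R): α-rule — add ¬T, ¬¬R.
    (Q ↔ S): β-rule — branch into Q, S  //  ¬Q, ¬S.
      branch 1.1 (add Q, S):
        ○ open, literals {Q=1, R=1, S=1, T=0, U=0}.
      branch 1.2 (add ¬Q, ¬S):
        × closes — contains both S and ¬S.
  branch 2 (add ¬¬U, ¬¬(T ∨ ¬R)):
    (Q ↔ S): β-rule — branch into Q, S  //  ¬Q, ¬S.
      branch 2.1 (add Q, S):
        ¬¬(T ∨ ¬R): β-rule — branch into T  //  ¬R.
          branch 2.1.1 (add T):
            ○ open, literals {Q=1, S=1, T=1, U=1}.
          branch 2.1.2 (add ¬R):
            ○ open, literals {Q=1, R=0, S=1, U=1}.
      branch 2.2 (add ¬Q, ¬S):
        × closes — contains both S and ¬S.
2 branches closed, 3 open.
Each open branch fixes some atoms; the unmentioned ones are free. Counting distinct full assignments: branch {Q=1, R=1, S=1, T=0, U=0} (P) contributes 2 new; branch {Q=1, S=1, T=1, U=1} (P, R) contributes 4 new; branch {Q=1, R=0, S=1, U=1} (P, T) contributes 2 new. Total: 8.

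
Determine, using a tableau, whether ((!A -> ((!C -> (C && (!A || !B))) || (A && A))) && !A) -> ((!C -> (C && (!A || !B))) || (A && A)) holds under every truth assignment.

Assume the negation and expand:
Initial set: {!(((!A -> ((!C -> (C && (!A || !B))) || (A && A))) && !A) -> ((!C -> (C && (!A || !B))) || (A && A)))}.
!(((!A -> ((!C -> (C && (!A || !B))) || (A && A))) && !A) -> ((!C -> (C && (!A || !B))) || (A && A))): α-rule — add ((!A -> ((!C -> (C && (!A || !B))) || (A && A))) && !A), !((!C -> (C && (!A || !B))) || (A && A)).
((!A -> ((!C -> (C && (!A || !B))) || (A && A))) && !A): α-rule — add (!A -> ((!C -> (C && (!A || !B))) || (A && A))), !A.
!((!C -> (C && (!A || !B))) || (A && A)): α-rule — add !(!C -> (C && (!A || !B))), !(A && A).
!(!C -> (C && (!A || !B))): α-rule — add !C, !(C && (!A || !B)).
(!A -> ((!C -> (C && (!A || !B))) || (A && A))): β-rule — branch into !!A  //  ((!C -> (C && (!A || !B))) || (A && A)).
  branch 1 (add !!A):
    × closes — contains both A and !A.
  branch 2 (add ((!C -> (C && (!A || !B))) || (A && A))):
    !(A && A): β-rule — branch into !A  //  !A.
      branch 2.1 (add !A):
        !(C && (!A || !B)): β-rule — branch into !C  //  !(!A || !B).
          branch 2.1.1 (add !C):
            ((!C -> (C && (!A || !B))) || (A && A)): β-rule — branch into (!C -> (C && (!A || !B)))  //  (A && A).
              branch 2.1.1.1 (add (!C -> (C && (!A || !B)))):
                (!C -> (C && (!A || !B))): β-rule — branch into !!C  //  (C && (!A || !B)).
                  branch 2.1.1.1.1 (add !!C):
                    × closes — contains both C and !C.
                  branch 2.1.1.1.2 (add (C && (!A || !B))):
                    (C && (!A || !B)): α-rule — add C, (!A || !B).
                    × closes — contains both C and !C.
              branch 2.1.1.2 (add (A && A)):
                (A && A): α-rule — add A, A.
                × closes — contains both A and !A.
          branch 2.1.2 (add !(!A || !B)):
            !(!A || !B): α-rule — add !!A, !!B.
            × closes — contains both A and !A.
      branch 2.2 (add !A):
        !(C && (!A || !B)): β-rule — branch into !C  //  !(!A || !B).
          branch 2.2.1 (add !C):
            ((!C -> (C && (!A || !B))) || (A && A)): β-rule — branch into (!C -> (C && (!A || !B)))  //  (A && A).
              branch 2.2.1.1 (add (!C -> (C && (!A || !B)))):
                (!C -> (C && (!A || !B))): β-rule — branch into !!C  //  (C && (!A || !B)).
                  branch 2.2.1.1.1 (add !!C):
                    × closes — contains both C and !C.
                  branch 2.2.1.1.2 (add (C && (!A || !B))):
                    (C && (!A || !B)): α-rule — add C, (!A || !B).
                    × closes — contains both C and !C.
              branch 2.2.1.2 (add (A && A)):
                (A && A): α-rule — add A, A.
                × closes — contains both A and !A.
          branch 2.2.2 (add !(!A || !B)):
            !(!A || !B): α-rule — add !!A, !!B.
            × closes — contains both A and !A.
All 9 branches close.
Every branch closed, so the negation is unsatisfiable and the formula is valid.

Valid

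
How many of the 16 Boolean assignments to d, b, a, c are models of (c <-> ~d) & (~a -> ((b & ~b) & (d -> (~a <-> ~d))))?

4

Initial set: {T ((c <-> ~d) & (~a -> ((b & ~b) & (d -> (~a <-> ~d)))))}.
T ((c <-> ~d) & (~a -> ((b & ~b) & (d -> (~a <-> ~d))))): α-rule — add T (c <-> ~d), T (~a -> ((b & ~b) & (d -> (~a <-> ~d)))).
T (c <-> ~d): β-rule — branch into T c, T ~d  //  F c, F ~d.
  branch 1 (add T c, T ~d):
    T (~a -> ((b & ~b) & (d -> (~a <-> ~d)))): β-rule — branch into F ~a  //  T ((b & ~b) & (d -> (~a <-> ~d))).
      branch 1.1 (add F ~a):
        ○ open, literals {a=T, c=T, d=F}.
      branch 1.2 (add T ((b & ~b) & (d -> (~a <-> ~d)))):
        T ((b & ~b) & (d -> (~a <-> ~d))): α-rule — add T (b & ~b), T (d -> (~a <-> ~d)).
        T (b & ~b): α-rule — add T b, T ~b.
        × closes — contains both b and ~b.
  branch 2 (add F c, F ~d):
    T (~a -> ((b & ~b) & (d -> (~a <-> ~d)))): β-rule — branch into F ~a  //  T ((b & ~b) & (d -> (~a <-> ~d))).
      branch 2.1 (add F ~a):
        ○ open, literals {a=T, c=F, d=T}.
      branch 2.2 (add T ((b & ~b) & (d -> (~a <-> ~d)))):
        T ((b & ~b) & (d -> (~a <-> ~d))): α-rule — add T (b & ~b), T (d -> (~a <-> ~d)).
        T (b & ~b): α-rule — add T b, T ~b.
        × closes — contains both b and ~b.
2 branches closed, 2 open.
Each open branch fixes some atoms; the unmentioned ones are free. Counting distinct full assignments: branch {a=T, c=T, d=F} (b) contributes 2 new; branch {a=T, c=F, d=T} (b) contributes 2 new. Total: 4.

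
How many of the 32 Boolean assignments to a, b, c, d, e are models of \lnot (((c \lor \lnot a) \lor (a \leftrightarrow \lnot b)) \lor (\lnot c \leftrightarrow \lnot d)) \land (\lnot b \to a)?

Initial set: {(\lnot (((c \lor \lnot a) \lor (a \leftrightarrow \lnot b)) \lor (\lnot c \leftrightarrow \lnot d)) \land (\lnot b \to a))}.
(\lnot (((c \lor \lnot a) \lor (a \leftrightarrow \lnot b)) \lor (\lnot c \leftrightarrow \lnot d)) \land (\lnot b \to a)): α-rule — add \lnot (((c \lor \lnot a) \lor (a \leftrightarrow \lnot b)) \lor (\lnot c \leftrightarrow \lnot d)), (\lnot b \to a).
\lnot (((c \lor \lnot a) \lor (a \leftrightarrow \lnot b)) \lor (\lnot c \leftrightarrow \lnot d)): α-rule — add \lnot ((c \lor \lnot a) \lor (a \leftrightarrow \lnot b)), \lnot (\lnot c \leftrightarrow \lnot d).
\lnot ((c \lor \lnot a) \lor (a \leftrightarrow \lnot b)): α-rule — add \lnot (c \lor \lnot a), \lnot (a \leftrightarrow \lnot b).
\lnot (c \lor \lnot a): α-rule — add \lnot c, \lnot \lnot a.
(\lnot b \to a): β-rule — branch into \lnot \lnot b  //  a.
  branch 1 (add \lnot \lnot b):
    \lnot (\lnot c \leftrightarrow \lnot d): β-rule — branch into \lnot c, \lnot \lnot d  //  \lnot \lnot c, \lnot d.
      branch 1.1 (add \lnot c, \lnot \lnot d):
        \lnot (a \leftrightarrow \lnot b): β-rule — branch into a, \lnot \lnot b  //  \lnot a, \lnot b.
          branch 1.1.1 (add a, \lnot \lnot b):
            ○ open, literals {a=true, b=true, c=false, d=true}.
          branch 1.1.2 (add \lnot a, \lnot b):
            × closes — contains both a and \lnot a.
      branch 1.2 (add \lnot \lnot c, \lnot d):
        × closes — contains both c and \lnot c.
  branch 2 (add a):
    \lnot (\lnot c \leftrightarrow \lnot d): β-rule — branch into \lnot c, \lnot \lnot d  //  \lnot \lnot c, \lnot d.
      branch 2.1 (add \lnot c, \lnot \lnot d):
        \lnot (a \leftrightarrow \lnot b): β-rule — branch into a, \lnot \lnot b  //  \lnot a, \lnot b.
          branch 2.1.1 (add a, \lnot \lnot b):
            ○ open, literals {a=true, b=true, c=false, d=true}.
          branch 2.1.2 (add \lnot a, \lnot b):
            × closes — contains both a and \lnot a.
      branch 2.2 (add \lnot \lnot c, \lnot d):
        × closes — contains both c and \lnot c.
4 branches closed, 2 open.
Each open branch fixes some atoms; the unmentioned ones are free. Counting distinct full assignments: branch {a=true, b=true, c=false, d=true} (e) contributes 2 new; branch {a=true, b=true, c=false, d=true} (e) contributes 0 new. Total: 2.

2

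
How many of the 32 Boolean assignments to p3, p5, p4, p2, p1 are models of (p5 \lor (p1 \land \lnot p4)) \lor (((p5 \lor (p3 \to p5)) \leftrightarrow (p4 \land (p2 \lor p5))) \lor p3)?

28

Initial set: {((p5 \lor (p1 \land \lnot p4)) \lor (((p5 \lor (p3 \to p5)) \leftrightarrow (p4 \land (p2 \lor p5))) \lor p3))}.
((p5 \lor (p1 \land \lnot p4)) \lor (((p5 \lor (p3 \to p5)) \leftrightarrow (p4 \land (p2 \lor p5))) \lor p3)): β-rule — branch into (p5 \lor (p1 \land \lnot p4))  //  (((p5 \lor (p3 \to p5)) \leftrightarrow (p4 \land (p2 \lor p5))) \lor p3).
  branch 1 (add (p5 \lor (p1 \land \lnot p4))):
    (p5 \lor (p1 \land \lnot p4)): β-rule — branch into p5  //  (p1 \land \lnot p4).
      branch 1.1 (add p5):
        ○ open, literals {p5=1}.
      branch 1.2 (add (p1 \land \lnot p4)):
        (p1 \land \lnot p4): α-rule — add p1, \lnot p4.
        ○ open, literals {p1=1, p4=0}.
  branch 2 (add (((p5 \lor (p3 \to p5)) \leftrightarrow (p4 \land (p2 \lor p5))) \lor p3)):
    (((p5 \lor (p3 \to p5)) \leftrightarrow (p4 \land (p2 \lor p5))) \lor p3): β-rule — branch into ((p5 \lor (p3 \to p5)) \leftrightarrow (p4 \land (p2 \lor p5)))  //  p3.
      branch 2.1 (add ((p5 \lor (p3 \to p5)) \leftrightarrow (p4 \land (p2 \lor p5)))):
        ((p5 \lor (p3 \to p5)) \leftrightarrow (p4 \land (p2 \lor p5))): β-rule — branch into (p5 \lor (p3 \to p5)), (p4 \land (p2 \lor p5))  //  \lnot (p5 \lor (p3 \to p5)), \lnot (p4 \land (p2 \lor p5)).
          branch 2.1.1 (add (p5 \lor (p3 \to p5)), (p4 \land (p2 \lor p5))):
            (p4 \land (p2 \lor p5)): α-rule — add p4, (p2 \lor p5).
            (p5 \lor (p3 \to p5)): β-rule — branch into p5  //  (p3 \to p5).
              branch 2.1.1.1 (add p5):
                (p2 \lor p5): β-rule — branch into p2  //  p5.
                  branch 2.1.1.1.1 (add p2):
                    ○ open, literals {p2=1, p4=1, p5=1}.
                  branch 2.1.1.1.2 (add p5):
                    ○ open, literals {p4=1, p5=1}.
              branch 2.1.1.2 (add (p3 \to p5)):
                (p2 \lor p5): β-rule — branch into p2  //  p5.
                  branch 2.1.1.2.1 (add p2):
                    (p3 \to p5): β-rule — branch into \lnot p3  //  p5.
                      branch 2.1.1.2.1.1 (add \lnot p3):
                        ○ open, literals {p2=1, p3=0, p4=1}.
                      branch 2.1.1.2.1.2 (add p5):
                        ○ open, literals {p2=1, p4=1, p5=1}.
                  branch 2.1.1.2.2 (add p5):
                    (p3 \to p5): β-rule — branch into \lnot p3  //  p5.
                      branch 2.1.1.2.2.1 (add \lnot p3):
                        ○ open, literals {p3=0, p4=1, p5=1}.
                      branch 2.1.1.2.2.2 (add p5):
                        ○ open, literals {p4=1, p5=1}.
          branch 2.1.2 (add \lnot (p5 \lor (p3 \to p5)), \lnot (p4 \land (p2 \lor p5))):
            \lnot (p5 \lor (p3 \to p5)): α-rule — add \lnot p5, \lnot (p3 \to p5).
            \lnot (p3 \to p5): α-rule — add p3, \lnot p5.
            \lnot (p4 \land (p2 \lor p5)): β-rule — branch into \lnot p4  //  \lnot (p2 \lor p5).
              branch 2.1.2.1 (add \lnot p4):
                ○ open, literals {p3=1, p4=0, p5=0}.
              branch 2.1.2.2 (add \lnot (p2 \lor p5)):
                \lnot (p2 \lor p5): α-rule — add \lnot p2, \lnot p5.
                ○ open, literals {p2=0, p3=1, p5=0}.
      branch 2.2 (add p3):
        ○ open, literals {p3=1}.
0 branches closed, 11 open.
Each open branch fixes some atoms; the unmentioned ones are free. Counting distinct full assignments: branch {p5=1} (p3, p4, p2, p1) contributes 16 new; branch {p1=1, p4=0} (p3, p5, p2) contributes 4 new; branch {p2=1, p4=1, p5=1} (p3, p1) contributes 0 new; branch {p4=1, p5=1} (p3, p2, p1) contributes 0 new; branch {p2=1, p3=0, p4=1} (p5, p1) contributes 2 new; branch {p2=1, p4=1, p5=1} (p3, p1) contributes 0 new; branch {p3=0, p4=1, p5=1} (p2, p1) contributes 0 new; branch {p4=1, p5=1} (p3, p2, p1) contributes 0 new; branch {p3=1, p4=0, p5=0} (p2, p1) contributes 2 new; branch {p2=0, p3=1, p5=0} (p4, p1) contributes 2 new; branch {p3=1} (p5, p4, p2, p1) contributes 2 new. Total: 28.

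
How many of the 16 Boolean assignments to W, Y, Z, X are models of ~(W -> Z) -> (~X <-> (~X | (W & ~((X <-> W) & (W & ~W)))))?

14

Initial set: {(~(W -> Z) -> (~X <-> (~X | (W & ~((X <-> W) & (W & ~W))))))}.
(~(W -> Z) -> (~X <-> (~X | (W & ~((X <-> W) & (W & ~W)))))): β-rule — branch into ~~(W -> Z)  //  (~X <-> (~X | (W & ~((X <-> W) & (W & ~W))))).
  branch 1 (add ~~(W -> Z)):
    ~~(W -> Z): β-rule — branch into ~W  //  Z.
      branch 1.1 (add ~W):
        ○ open, literals {W=0}.
      branch 1.2 (add Z):
        ○ open, literals {Z=1}.
  branch 2 (add (~X <-> (~X | (W & ~((X <-> W) & (W & ~W)))))):
    (~X <-> (~X | (W & ~((X <-> W) & (W & ~W))))): β-rule — branch into ~X, (~X | (W & ~((X <-> W) & (W & ~W))))  //  ~~X, ~(~X | (W & ~((X <-> W) & (W & ~W)))).
      branch 2.1 (add ~X, (~X | (W & ~((X <-> W) & (W & ~W))))):
        (~X | (W & ~((X <-> W) & (W & ~W)))): β-rule — branch into ~X  //  (W & ~((X <-> W) & (W & ~W))).
          branch 2.1.1 (add ~X):
            ○ open, literals {X=0}.
          branch 2.1.2 (add (W & ~((X <-> W) & (W & ~W)))):
            (W & ~((X <-> W) & (W & ~W))): α-rule — add W, ~((X <-> W) & (W & ~W)).
            ~((X <-> W) & (W & ~W)): β-rule — branch into ~(X <-> W)  //  ~(W & ~W).
              branch 2.1.2.1 (add ~(X <-> W)):
                ~(X <-> W): β-rule — branch into X, ~W  //  ~X, W.
                  branch 2.1.2.1.1 (add X, ~W):
                    × closes — contains both X and ~X.
                  branch 2.1.2.1.2 (add ~X, W):
                    ○ open, literals {W=1, X=0}.
              branch 2.1.2.2 (add ~(W & ~W)):
                ~(W & ~W): β-rule — branch into ~W  //  ~~W.
                  branch 2.1.2.2.1 (add ~W):
                    × closes — contains both W and ~W.
                  branch 2.1.2.2.2 (add ~~W):
                    ○ open, literals {W=1, X=0}.
      branch 2.2 (add ~~X, ~(~X | (W & ~((X <-> W) & (W & ~W))))):
        ~(~X | (W & ~((X <-> W) & (W & ~W)))): α-rule — add ~~X, ~(W & ~((X <-> W) & (W & ~W))).
        ~(W & ~((X <-> W) & (W & ~W))): β-rule — branch into ~W  //  ~~((X <-> W) & (W & ~W)).
          branch 2.2.1 (add ~W):
            ○ open, literals {W=0, X=1}.
          branch 2.2.2 (add ~~((X <-> W) & (W & ~W))):
            ~~((X <-> W) & (W & ~W)): α-rule — add (X <-> W), (W & ~W).
            (W & ~W): α-rule — add W, ~W.
            × closes — contains both W and ~W.
3 branches closed, 6 open.
Each open branch fixes some atoms; the unmentioned ones are free. Counting distinct full assignments: branch {W=0} (Y, Z, X) contributes 8 new; branch {Z=1} (W, Y, X) contributes 4 new; branch {X=0} (W, Y, Z) contributes 2 new; branch {W=1, X=0} (Y, Z) contributes 0 new; branch {W=1, X=0} (Y, Z) contributes 0 new; branch {W=0, X=1} (Y, Z) contributes 0 new. Total: 14.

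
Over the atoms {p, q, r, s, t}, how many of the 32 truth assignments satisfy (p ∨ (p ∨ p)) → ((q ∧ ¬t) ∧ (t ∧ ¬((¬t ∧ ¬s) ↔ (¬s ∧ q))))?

16

Initial set: {T ((p ∨ (p ∨ p)) → ((q ∧ ¬t) ∧ (t ∧ ¬((¬t ∧ ¬s) ↔ (¬s ∧ q)))))}.
T ((p ∨ (p ∨ p)) → ((q ∧ ¬t) ∧ (t ∧ ¬((¬t ∧ ¬s) ↔ (¬s ∧ q))))): β-rule — branch into F (p ∨ (p ∨ p))  //  T ((q ∧ ¬t) ∧ (t ∧ ¬((¬t ∧ ¬s) ↔ (¬s ∧ q)))).
  branch 1 (add F (p ∨ (p ∨ p))):
    F (p ∨ (p ∨ p)): α-rule — add F p, F (p ∨ p).
    F (p ∨ p): α-rule — add F p, F p.
    ○ open, literals {p=false}.
  branch 2 (add T ((q ∧ ¬t) ∧ (t ∧ ¬((¬t ∧ ¬s) ↔ (¬s ∧ q))))):
    T ((q ∧ ¬t) ∧ (t ∧ ¬((¬t ∧ ¬s) ↔ (¬s ∧ q)))): α-rule — add T (q ∧ ¬t), T (t ∧ ¬((¬t ∧ ¬s) ↔ (¬s ∧ q))).
    T (q ∧ ¬t): α-rule — add T q, T ¬t.
    T (t ∧ ¬((¬t ∧ ¬s) ↔ (¬s ∧ q))): α-rule — add T t, T ¬((¬t ∧ ¬s) ↔ (¬s ∧ q)).
    × closes — contains both t and ¬t.
1 branch closed, 1 open.
Each open branch fixes some atoms; the unmentioned ones are free. Counting distinct full assignments: branch {p=false} (q, r, s, t) contributes 16 new. Total: 16.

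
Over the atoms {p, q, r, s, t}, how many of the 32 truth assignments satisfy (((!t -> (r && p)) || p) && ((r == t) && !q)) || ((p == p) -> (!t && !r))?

12

Initial set: {((((!t -> (r && p)) || p) && ((r == t) && !q)) || ((p == p) -> (!t && !r)))}.
((((!t -> (r && p)) || p) && ((r == t) && !q)) || ((p == p) -> (!t && !r))): β-rule — branch into (((!t -> (r && p)) || p) && ((r == t) && !q))  //  ((p == p) -> (!t && !r)).
  branch 1 (add (((!t -> (r && p)) || p) && ((r == t) && !q))):
    (((!t -> (r && p)) || p) && ((r == t) && !q)): α-rule — add ((!t -> (r && p)) || p), ((r == t) && !q).
    ((r == t) && !q): α-rule — add (r == t), !q.
    ((!t -> (r && p)) || p): β-rule — branch into (!t -> (r && p))  //  p.
      branch 1.1 (add (!t -> (r && p))):
        (r == t): β-rule — branch into r, t  //  !r, !t.
          branch 1.1.1 (add r, t):
            (!t -> (r && p)): β-rule — branch into !!t  //  (r && p).
              branch 1.1.1.1 (add !!t):
                ○ open, literals {q=false, r=true, t=true}.
              branch 1.1.1.2 (add (r && p)):
                (r && p): α-rule — add r, p.
                ○ open, literals {p=true, q=false, r=true, t=true}.
          branch 1.1.2 (add !r, !t):
            (!t -> (r && p)): β-rule — branch into !!t  //  (r && p).
              branch 1.1.2.1 (add !!t):
                × closes — contains both t and !t.
              branch 1.1.2.2 (add (r && p)):
                (r && p): α-rule — add r, p.
                × closes — contains both r and !r.
      branch 1.2 (add p):
        (r == t): β-rule — branch into r, t  //  !r, !t.
          branch 1.2.1 (add r, t):
            ○ open, literals {p=true, q=false, r=true, t=true}.
          branch 1.2.2 (add !r, !t):
            ○ open, literals {p=true, q=false, r=false, t=false}.
  branch 2 (add ((p == p) -> (!t && !r))):
    ((p == p) -> (!t && !r)): β-rule — branch into !(p == p)  //  (!t && !r).
      branch 2.1 (add !(p == p)):
        !(p == p): β-rule — branch into p, !p  //  !p, p.
          branch 2.1.1 (add p, !p):
            × closes — contains both p and !p.
          branch 2.1.2 (add !p, p):
            × closes — contains both p and !p.
      branch 2.2 (add (!t && !r)):
        (!t && !r): α-rule — add !t, !r.
        ○ open, literals {r=false, t=false}.
4 branches closed, 5 open.
Each open branch fixes some atoms; the unmentioned ones are free. Counting distinct full assignments: branch {q=false, r=true, t=true} (p, s) contributes 4 new; branch {p=true, q=false, r=true, t=true} (s) contributes 0 new; branch {p=true, q=false, r=true, t=true} (s) contributes 0 new; branch {p=true, q=false, r=false, t=false} (s) contributes 2 new; branch {r=false, t=false} (p, q, s) contributes 6 new. Total: 12.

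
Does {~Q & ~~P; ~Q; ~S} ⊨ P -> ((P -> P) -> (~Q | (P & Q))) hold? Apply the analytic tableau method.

Initial set: {(~Q & ~~P); ~Q; ~S; ~(P -> ((P -> P) -> (~Q | (P & Q))))}.
(~Q & ~~P): α-rule — add ~Q, ~~P.
~(P -> ((P -> P) -> (~Q | (P & Q)))): α-rule — add P, ~((P -> P) -> (~Q | (P & Q))).
~~P: drop double negation, giving P.
~((P -> P) -> (~Q | (P & Q))): α-rule — add (P -> P), ~(~Q | (P & Q)).
~(~Q | (P & Q)): α-rule — add ~~Q, ~(P & Q).
× closes — contains both Q and ~Q.
All 1 branch closes.
Every branch closed, so the premises entail the conclusion.

Yes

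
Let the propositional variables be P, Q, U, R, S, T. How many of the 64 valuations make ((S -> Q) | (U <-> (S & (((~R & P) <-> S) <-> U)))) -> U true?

Initial set: {T (((S -> Q) | (U <-> (S & (((~R & P) <-> S) <-> U)))) -> U)}.
T (((S -> Q) | (U <-> (S & (((~R & P) <-> S) <-> U)))) -> U): β-rule — branch into F ((S -> Q) | (U <-> (S & (((~R & P) <-> S) <-> U))))  //  T U.
  branch 1 (add F ((S -> Q) | (U <-> (S & (((~R & P) <-> S) <-> U))))):
    F ((S -> Q) | (U <-> (S & (((~R & P) <-> S) <-> U)))): α-rule — add F (S -> Q), F (U <-> (S & (((~R & P) <-> S) <-> U))).
    F (S -> Q): α-rule — add T S, F Q.
    F (U <-> (S & (((~R & P) <-> S) <-> U))): β-rule — branch into T U, F (S & (((~R & P) <-> S) <-> U))  //  F U, T (S & (((~R & P) <-> S) <-> U)).
      branch 1.1 (add T U, F (S & (((~R & P) <-> S) <-> U))):
        F (S & (((~R & P) <-> S) <-> U)): β-rule — branch into F S  //  F (((~R & P) <-> S) <-> U).
          branch 1.1.1 (add F S):
            × closes — contains both S and ~S.
          branch 1.1.2 (add F (((~R & P) <-> S) <-> U)):
            F (((~R & P) <-> S) <-> U): β-rule — branch into T ((~R & P) <-> S), F U  //  F ((~R & P) <-> S), T U.
              branch 1.1.2.1 (add T ((~R & P) <-> S), F U):
                × closes — contains both U and ~U.
              branch 1.1.2.2 (add F ((~R & P) <-> S), T U):
                F ((~R & P) <-> S): β-rule — branch into T (~R & P), F S  //  F (~R & P), T S.
                  branch 1.1.2.2.1 (add T (~R & P), F S):
                    × closes — contains both S and ~S.
                  branch 1.1.2.2.2 (add F (~R & P), T S):
                    F (~R & P): β-rule — branch into F ~R  //  F P.
                      branch 1.1.2.2.2.1 (add F ~R):
                        ○ open, literals {Q=F, R=T, S=T, U=T}.
                      branch 1.1.2.2.2.2 (add F P):
                        ○ open, literals {P=F, Q=F, S=T, U=T}.
      branch 1.2 (add F U, T (S & (((~R & P) <-> S) <-> U))):
        T (S & (((~R & P) <-> S) <-> U)): α-rule — add T S, T (((~R & P) <-> S) <-> U).
        T (((~R & P) <-> S) <-> U): β-rule — branch into T ((~R & P) <-> S), T U  //  F ((~R & P) <-> S), F U.
          branch 1.2.1 (add T ((~R & P) <-> S), T U):
            × closes — contains both U and ~U.
          branch 1.2.2 (add F ((~R & P) <-> S), F U):
            F ((~R & P) <-> S): β-rule — branch into T (~R & P), F S  //  F (~R & P), T S.
              branch 1.2.2.1 (add T (~R & P), F S):
                × closes — contains both S and ~S.
              branch 1.2.2.2 (add F (~R & P), T S):
                F (~R & P): β-rule — branch into F ~R  //  F P.
                  branch 1.2.2.2.1 (add F ~R):
                    ○ open, literals {Q=F, R=T, S=T, U=F}.
                  branch 1.2.2.2.2 (add F P):
                    ○ open, literals {P=F, Q=F, S=T, U=F}.
  branch 2 (add T U):
    ○ open, literals {U=T}.
5 branches closed, 5 open.
Each open branch fixes some atoms; the unmentioned ones are free. Counting distinct full assignments: branch {Q=F, R=T, S=T, U=T} (P, T) contributes 4 new; branch {P=F, Q=F, S=T, U=T} (R, T) contributes 2 new; branch {Q=F, R=T, S=T, U=F} (P, T) contributes 4 new; branch {P=F, Q=F, S=T, U=F} (R, T) contributes 2 new; branch {U=T} (P, Q, R, S, T) contributes 26 new. Total: 38.

38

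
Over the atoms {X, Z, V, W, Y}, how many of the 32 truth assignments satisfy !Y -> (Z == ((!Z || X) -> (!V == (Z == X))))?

26

Initial set: {(!Y -> (Z == ((!Z || X) -> (!V == (Z == X)))))}.
(!Y -> (Z == ((!Z || X) -> (!V == (Z == X))))): β-rule — branch into !!Y  //  (Z == ((!Z || X) -> (!V == (Z == X)))).
  branch 1 (add !!Y):
    ○ open, literals {Y=T}.
  branch 2 (add (Z == ((!Z || X) -> (!V == (Z == X))))):
    (Z == ((!Z || X) -> (!V == (Z == X)))): β-rule — branch into Z, ((!Z || X) -> (!V == (Z == X)))  //  !Z, !((!Z || X) -> (!V == (Z == X))).
      branch 2.1 (add Z, ((!Z || X) -> (!V == (Z == X)))):
        ((!Z || X) -> (!V == (Z == X))): β-rule — branch into !(!Z || X)  //  (!V == (Z == X)).
          branch 2.1.1 (add !(!Z || X)):
            !(!Z || X): α-rule — add !!Z, !X.
            ○ open, literals {X=F, Z=T}.
          branch 2.1.2 (add (!V == (Z == X))):
            (!V == (Z == X)): β-rule — branch into !V, (Z == X)  //  !!V, !(Z == X).
              branch 2.1.2.1 (add !V, (Z == X)):
                (Z == X): β-rule — branch into Z, X  //  !Z, !X.
                  branch 2.1.2.1.1 (add Z, X):
                    ○ open, literals {V=F, X=T, Z=T}.
                  branch 2.1.2.1.2 (add !Z, !X):
                    × closes — contains both Z and !Z.
              branch 2.1.2.2 (add !!V, !(Z == X)):
                !(Z == X): β-rule — branch into Z, !X  //  !Z, X.
                  branch 2.1.2.2.1 (add Z, !X):
                    ○ open, literals {V=T, X=F, Z=T}.
                  branch 2.1.2.2.2 (add !Z, X):
                    × closes — contains both Z and !Z.
      branch 2.2 (add !Z, !((!Z || X) -> (!V == (Z == X)))):
        !((!Z || X) -> (!V == (Z == X))): α-rule — add (!Z || X), !(!V == (Z == X)).
        (!Z || X): β-rule — branch into !Z  //  X.
          branch 2.2.1 (add !Z):
            !(!V == (Z == X)): β-rule — branch into !V, !(Z == X)  //  !!V, (Z == X).
              branch 2.2.1.1 (add !V, !(Z == X)):
                !(Z == X): β-rule — branch into Z, !X  //  !Z, X.
                  branch 2.2.1.1.1 (add Z, !X):
                    × closes — contains both Z and !Z.
                  branch 2.2.1.1.2 (add !Z, X):
                    ○ open, literals {V=F, X=T, Z=F}.
              branch 2.2.1.2 (add !!V, (Z == X)):
                (Z == X): β-rule — branch into Z, X  //  !Z, !X.
                  branch 2.2.1.2.1 (add Z, X):
                    × closes — contains both Z and !Z.
                  branch 2.2.1.2.2 (add !Z, !X):
                    ○ open, literals {V=T, X=F, Z=F}.
          branch 2.2.2 (add X):
            !(!V == (Z == X)): β-rule — branch into !V, !(Z == X)  //  !!V, (Z == X).
              branch 2.2.2.1 (add !V, !(Z == X)):
                !(Z == X): β-rule — branch into Z, !X  //  !Z, X.
                  branch 2.2.2.1.1 (add Z, !X):
                    × closes — contains both Z and !Z.
                  branch 2.2.2.1.2 (add !Z, X):
                    ○ open, literals {V=F, X=T, Z=F}.
              branch 2.2.2.2 (add !!V, (Z == X)):
                (Z == X): β-rule — branch into Z, X  //  !Z, !X.
                  branch 2.2.2.2.1 (add Z, X):
                    × closes — contains both Z and !Z.
                  branch 2.2.2.2.2 (add !Z, !X):
                    × closes — contains both X and !X.
7 branches closed, 7 open.
Each open branch fixes some atoms; the unmentioned ones are free. Counting distinct full assignments: branch {Y=T} (X, Z, V, W) contributes 16 new; branch {X=F, Z=T} (V, W, Y) contributes 4 new; branch {V=F, X=T, Z=T} (W, Y) contributes 2 new; branch {V=T, X=F, Z=T} (W, Y) contributes 0 new; branch {V=F, X=T, Z=F} (W, Y) contributes 2 new; branch {V=T, X=F, Z=F} (W, Y) contributes 2 new; branch {V=F, X=T, Z=F} (W, Y) contributes 0 new. Total: 26.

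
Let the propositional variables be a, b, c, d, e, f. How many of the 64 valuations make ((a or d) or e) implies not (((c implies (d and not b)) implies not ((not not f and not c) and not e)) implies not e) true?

Initial set: {(((a or d) or e) implies not (((c implies (d and not b)) implies not ((not not f and not c) and not e)) implies not e))}.
(((a or d) or e) implies not (((c implies (d and not b)) implies not ((not not f and not c) and not e)) implies not e)): β-rule — branch into not ((a or d) or e)  //  not (((c implies (d and not b)) implies not ((not not f and not c) and not e)) implies not e).
  branch 1 (add not ((a or d) or e)):
    not ((a or d) or e): α-rule — add not (a or d), not e.
    not (a or d): α-rule — add not a, not d.
    ○ open, literals {a=0, d=0, e=0}.
  branch 2 (add not (((c implies (d and not b)) implies not ((not not f and not c) and not e)) implies not e)):
    not (((c implies (d and not b)) implies not ((not not f and not c) and not e)) implies not e): α-rule — add ((c implies (d and not b)) implies not ((not not f and not c) and not e)), not not e.
    ((c implies (d and not b)) implies not ((not not f and not c) and not e)): β-rule — branch into not (c implies (d and not b))  //  not ((not not f and not c) and not e).
      branch 2.1 (add not (c implies (d and not b))):
        not (c implies (d and not b)): α-rule — add c, not (d and not b).
        not (d and not b): β-rule — branch into not d  //  not not b.
          branch 2.1.1 (add not d):
            ○ open, literals {c=1, d=0, e=1}.
          branch 2.1.2 (add not not b):
            ○ open, literals {b=1, c=1, e=1}.
      branch 2.2 (add not ((not not f and not c) and not e)):
        not ((not not f and not c) and not e): β-rule — branch into not (not not f and not c)  //  not not e.
          branch 2.2.1 (add not (not not f and not c)):
            not (not not f and not c): β-rule — branch into not not not f  //  not not c.
              branch 2.2.1.1 (add not not not f):
                not not not f: drop double negation, giving not f.
                ○ open, literals {e=1, f=0}.
              branch 2.2.1.2 (add not not c):
                ○ open, literals {c=1, e=1}.
          branch 2.2.2 (add not not e):
            ○ open, literals {e=1}.
0 branches closed, 6 open.
Each open branch fixes some atoms; the unmentioned ones are free. Counting distinct full assignments: branch {a=0, d=0, e=0} (b, c, f) contributes 8 new; branch {c=1, d=0, e=1} (a, b, f) contributes 8 new; branch {b=1, c=1, e=1} (a, d, f) contributes 4 new; branch {e=1, f=0} (a, b, c, d) contributes 10 new; branch {c=1, e=1} (a, b, d, f) contributes 2 new; branch {e=1} (a, b, c, d, f) contributes 8 new. Total: 40.

40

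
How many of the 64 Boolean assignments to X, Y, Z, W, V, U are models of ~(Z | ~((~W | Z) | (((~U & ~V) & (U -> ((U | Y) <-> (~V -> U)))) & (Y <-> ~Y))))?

Initial set: {~(Z | ~((~W | Z) | (((~U & ~V) & (U -> ((U | Y) <-> (~V -> U)))) & (Y <-> ~Y))))}.
~(Z | ~((~W | Z) | (((~U & ~V) & (U -> ((U | Y) <-> (~V -> U)))) & (Y <-> ~Y)))): α-rule — add ~Z, ~~((~W | Z) | (((~U & ~V) & (U -> ((U | Y) <-> (~V -> U)))) & (Y <-> ~Y))).
~~((~W | Z) | (((~U & ~V) & (U -> ((U | Y) <-> (~V -> U)))) & (Y <-> ~Y))): β-rule — branch into (~W | Z)  //  (((~U & ~V) & (U -> ((U | Y) <-> (~V -> U)))) & (Y <-> ~Y)).
  branch 1 (add (~W | Z)):
    (~W | Z): β-rule — branch into ~W  //  Z.
      branch 1.1 (add ~W):
        ○ open, literals {W=F, Z=F}.
      branch 1.2 (add Z):
        × closes — contains both Z and ~Z.
  branch 2 (add (((~U & ~V) & (U -> ((U | Y) <-> (~V -> U)))) & (Y <-> ~Y))):
    (((~U & ~V) & (U -> ((U | Y) <-> (~V -> U)))) & (Y <-> ~Y)): α-rule — add ((~U & ~V) & (U -> ((U | Y) <-> (~V -> U)))), (Y <-> ~Y).
    ((~U & ~V) & (U -> ((U | Y) <-> (~V -> U)))): α-rule — add (~U & ~V), (U -> ((U | Y) <-> (~V -> U))).
    (~U & ~V): α-rule — add ~U, ~V.
    (Y <-> ~Y): β-rule — branch into Y, ~Y  //  ~Y, ~~Y.
      branch 2.1 (add Y, ~Y):
        × closes — contains both Y and ~Y.
      branch 2.2 (add ~Y, ~~Y):
        × closes — contains both Y and ~Y.
3 branches closed, 1 open.
Each open branch fixes some atoms; the unmentioned ones are free. Counting distinct full assignments: branch {W=F, Z=F} (X, Y, V, U) contributes 16 new. Total: 16.

16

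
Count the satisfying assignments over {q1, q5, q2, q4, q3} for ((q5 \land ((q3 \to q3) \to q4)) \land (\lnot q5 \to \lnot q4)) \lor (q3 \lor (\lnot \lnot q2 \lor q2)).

Initial set: {(((q5 \land ((q3 \to q3) \to q4)) \land (\lnot q5 \to \lnot q4)) \lor (q3 \lor (\lnot \lnot q2 \lor q2)))}.
(((q5 \land ((q3 \to q3) \to q4)) \land (\lnot q5 \to \lnot q4)) \lor (q3 \lor (\lnot \lnot q2 \lor q2))): β-rule — branch into ((q5 \land ((q3 \to q3) \to q4)) \land (\lnot q5 \to \lnot q4))  //  (q3 \lor (\lnot \lnot q2 \lor q2)).
  branch 1 (add ((q5 \land ((q3 \to q3) \to q4)) \land (\lnot q5 \to \lnot q4))):
    ((q5 \land ((q3 \to q3) \to q4)) \land (\lnot q5 \to \lnot q4)): α-rule — add (q5 \land ((q3 \to q3) \to q4)), (\lnot q5 \to \lnot q4).
    (q5 \land ((q3 \to q3) \to q4)): α-rule — add q5, ((q3 \to q3) \to q4).
    (\lnot q5 \to \lnot q4): β-rule — branch into \lnot \lnot q5  //  \lnot q4.
      branch 1.1 (add \lnot \lnot q5):
        ((q3 \to q3) \to q4): β-rule — branch into \lnot (q3 \to q3)  //  q4.
          branch 1.1.1 (add \lnot (q3 \to q3)):
            \lnot (q3 \to q3): α-rule — add q3, \lnot q3.
            × closes — contains both q3 and \lnot q3.
          branch 1.1.2 (add q4):
            ○ open, literals {q4=1, q5=1}.
      branch 1.2 (add \lnot q4):
        ((q3 \to q3) \to q4): β-rule — branch into \lnot (q3 \to q3)  //  q4.
          branch 1.2.1 (add \lnot (q3 \to q3)):
            \lnot (q3 \to q3): α-rule — add q3, \lnot q3.
            × closes — contains both q3 and \lnot q3.
          branch 1.2.2 (add q4):
            × closes — contains both q4 and \lnot q4.
  branch 2 (add (q3 \lor (\lnot \lnot q2 \lor q2))):
    (q3 \lor (\lnot \lnot q2 \lor q2)): β-rule — branch into q3  //  (\lnot \lnot q2 \lor q2).
      branch 2.1 (add q3):
        ○ open, literals {q3=1}.
      branch 2.2 (add (\lnot \lnot q2 \lor q2)):
        (\lnot \lnot q2 \lor q2): β-rule — branch into \lnot \lnot q2  //  q2.
          branch 2.2.1 (add \lnot \lnot q2):
            \lnot \lnot q2: drop double negation, giving q2.
            ○ open, literals {q2=1}.
          branch 2.2.2 (add q2):
            ○ open, literals {q2=1}.
3 branches closed, 4 open.
Each open branch fixes some atoms; the unmentioned ones are free. Counting distinct full assignments: branch {q4=1, q5=1} (q1, q2, q3) contributes 8 new; branch {q3=1} (q1, q5, q2, q4) contributes 12 new; branch {q2=1} (q1, q5, q4, q3) contributes 6 new; branch {q2=1} (q1, q5, q4, q3) contributes 0 new. Total: 26.

26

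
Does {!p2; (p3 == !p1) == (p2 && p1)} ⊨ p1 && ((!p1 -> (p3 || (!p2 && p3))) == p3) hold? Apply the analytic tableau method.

No

Initial set: {!p2; ((p3 == !p1) == (p2 && p1)); !(p1 && ((!p1 -> (p3 || (!p2 && p3))) == p3))}.
((p3 == !p1) == (p2 && p1)): β-rule — branch into (p3 == !p1), (p2 && p1)  //  !(p3 == !p1), !(p2 && p1).
  branch 1 (add (p3 == !p1), (p2 && p1)):
    (p2 && p1): α-rule — add p2, p1.
    × closes — contains both p2 and !p2.
  branch 2 (add !(p3 == !p1), !(p2 && p1)):
    !(p1 && ((!p1 -> (p3 || (!p2 && p3))) == p3)): β-rule — branch into !p1  //  !((!p1 -> (p3 || (!p2 && p3))) == p3).
      branch 2.1 (add !p1):
        !(p3 == !p1): β-rule — branch into p3, !!p1  //  !p3, !p1.
          branch 2.1.1 (add p3, !!p1):
            × closes — contains both p1 and !p1.
          branch 2.1.2 (add !p3, !p1):
            !(p2 && p1): β-rule — branch into !p2  //  !p1.
              branch 2.1.2.1 (add !p2):
                ○ open, literals {p1=0, p2=0, p3=0}.
              branch 2.1.2.2 (add !p1):
                ○ open, literals {p1=0, p2=0, p3=0}.
      branch 2.2 (add !((!p1 -> (p3 || (!p2 && p3))) == p3)):
        !(p3 == !p1): β-rule — branch into p3, !!p1  //  !p3, !p1.
          branch 2.2.1 (add p3, !!p1):
            !(p2 && p1): β-rule — branch into !p2  //  !p1.
              branch 2.2.1.1 (add !p2):
                !((!p1 -> (p3 || (!p2 && p3))) == p3): β-rule — branch into (!p1 -> (p3 || (!p2 && p3))), !p3  //  !(!p1 -> (p3 || (!p2 && p3))), p3.
                  branch 2.2.1.1.1 (add (!p1 -> (p3 || (!p2 && p3))), !p3):
                    × closes — contains both p3 and !p3.
                  branch 2.2.1.1.2 (add !(!p1 -> (p3 || (!p2 && p3))), p3):
                    !(!p1 -> (p3 || (!p2 && p3))): α-rule — add !p1, !(p3 || (!p2 && p3)).
                    × closes — contains both p1 and !p1.
              branch 2.2.1.2 (add !p1):
                × closes — contains both p1 and !p1.
          branch 2.2.2 (add !p3, !p1):
            !(p2 && p1): β-rule — branch into !p2  //  !p1.
              branch 2.2.2.1 (add !p2):
                !((!p1 -> (p3 || (!p2 && p3))) == p3): β-rule — branch into (!p1 -> (p3 || (!p2 && p3))), !p3  //  !(!p1 -> (p3 || (!p2 && p3))), p3.
                  branch 2.2.2.1.1 (add (!p1 -> (p3 || (!p2 && p3))), !p3):
                    (!p1 -> (p3 || (!p2 && p3))): β-rule — branch into !!p1  //  (p3 || (!p2 && p3)).
                      branch 2.2.2.1.1.1 (add !!p1):
                        × closes — contains both p1 and !p1.
                      branch 2.2.2.1.1.2 (add (p3 || (!p2 && p3))):
                        (p3 || (!p2 && p3)): β-rule — branch into p3  //  (!p2 && p3).
                          branch 2.2.2.1.1.2.1 (add p3):
                            × closes — contains both p3 and !p3.
                          branch 2.2.2.1.1.2.2 (add (!p2 && p3)):
                            (!p2 && p3): α-rule — add !p2, p3.
                            × closes — contains both p3 and !p3.
                  branch 2.2.2.1.2 (add !(!p1 -> (p3 || (!p2 && p3))), p3):
                    × closes — contains both p3 and !p3.
              branch 2.2.2.2 (add !p1):
                !((!p1 -> (p3 || (!p2 && p3))) == p3): β-rule — branch into (!p1 -> (p3 || (!p2 && p3))), !p3  //  !(!p1 -> (p3 || (!p2 && p3))), p3.
                  branch 2.2.2.2.1 (add (!p1 -> (p3 || (!p2 && p3))), !p3):
                    (!p1 -> (p3 || (!p2 && p3))): β-rule — branch into !!p1  //  (p3 || (!p2 && p3)).
                      branch 2.2.2.2.1.1 (add !!p1):
                        × closes — contains both p1 and !p1.
                      branch 2.2.2.2.1.2 (add (p3 || (!p2 && p3))):
                        (p3 || (!p2 && p3)): β-rule — branch into p3  //  (!p2 && p3).
                          branch 2.2.2.2.1.2.1 (add p3):
                            × closes — contains both p3 and !p3.
                          branch 2.2.2.2.1.2.2 (add (!p2 && p3)):
                            (!p2 && p3): α-rule — add !p2, p3.
                            × closes — contains both p3 and !p3.
                  branch 2.2.2.2.2 (add !(!p1 -> (p3 || (!p2 && p3))), p3):
                    × closes — contains both p3 and !p3.
13 branches closed, 2 open.
An open branch gives a countermodel: p1=0, p2=0, p3=0 (unmentioned atoms arbitrary); the premises hold there but the conclusion fails.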